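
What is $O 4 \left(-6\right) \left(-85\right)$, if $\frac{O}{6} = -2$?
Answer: $-24480$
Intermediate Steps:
$O = -12$ ($O = 6 \left(-2\right) = -12$)
$O 4 \left(-6\right) \left(-85\right) = \left(-12\right) 4 \left(-6\right) \left(-85\right) = \left(-48\right) \left(-6\right) \left(-85\right) = 288 \left(-85\right) = -24480$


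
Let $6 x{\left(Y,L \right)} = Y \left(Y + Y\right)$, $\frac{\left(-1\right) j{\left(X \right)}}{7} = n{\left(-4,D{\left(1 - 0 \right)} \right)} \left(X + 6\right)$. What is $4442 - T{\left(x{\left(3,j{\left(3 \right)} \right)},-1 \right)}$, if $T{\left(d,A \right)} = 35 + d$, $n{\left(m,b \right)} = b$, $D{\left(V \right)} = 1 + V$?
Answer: $4404$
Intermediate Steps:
$j{\left(X \right)} = -84 - 14 X$ ($j{\left(X \right)} = - 7 \left(1 + \left(1 - 0\right)\right) \left(X + 6\right) = - 7 \left(1 + \left(1 + 0\right)\right) \left(6 + X\right) = - 7 \left(1 + 1\right) \left(6 + X\right) = - 7 \cdot 2 \left(6 + X\right) = - 7 \left(12 + 2 X\right) = -84 - 14 X$)
$x{\left(Y,L \right)} = \frac{Y^{2}}{3}$ ($x{\left(Y,L \right)} = \frac{Y \left(Y + Y\right)}{6} = \frac{Y 2 Y}{6} = \frac{2 Y^{2}}{6} = \frac{Y^{2}}{3}$)
$4442 - T{\left(x{\left(3,j{\left(3 \right)} \right)},-1 \right)} = 4442 - \left(35 + \frac{3^{2}}{3}\right) = 4442 - \left(35 + \frac{1}{3} \cdot 9\right) = 4442 - \left(35 + 3\right) = 4442 - 38 = 4404$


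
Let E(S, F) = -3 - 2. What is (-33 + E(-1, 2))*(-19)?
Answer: 722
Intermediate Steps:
E(S, F) = -5
(-33 + E(-1, 2))*(-19) = (-33 - 5)*(-19) = -38*(-19) = 722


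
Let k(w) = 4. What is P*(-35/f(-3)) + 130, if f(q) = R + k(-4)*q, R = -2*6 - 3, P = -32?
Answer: 2390/27 ≈ 88.519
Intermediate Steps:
R = -15 (R = -12 - 3 = -15)
f(q) = -15 + 4*q
P*(-35/f(-3)) + 130 = -(-1120)/(-15 + 4*(-3)) + 130 = -(-1120)/(-15 - 12) + 130 = -(-1120)/(-27) + 130 = -(-1120)*(-1)/27 + 130 = -32*35/27 + 130 = -1120/27 + 130 = 2390/27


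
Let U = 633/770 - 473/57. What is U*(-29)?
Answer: 9515741/43890 ≈ 216.81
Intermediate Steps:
U = -328129/43890 (U = 633*(1/770) - 473*1/57 = 633/770 - 473/57 = -328129/43890 ≈ -7.4762)
U*(-29) = -328129/43890*(-29) = 9515741/43890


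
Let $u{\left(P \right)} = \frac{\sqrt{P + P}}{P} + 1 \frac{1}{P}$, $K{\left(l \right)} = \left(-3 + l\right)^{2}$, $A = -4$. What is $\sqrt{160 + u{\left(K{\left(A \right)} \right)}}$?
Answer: $\frac{\sqrt{7841 + 7 \sqrt{2}}}{7} \approx 12.658$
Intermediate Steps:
$u{\left(P \right)} = \frac{1}{P} + \frac{\sqrt{2}}{\sqrt{P}}$ ($u{\left(P \right)} = \frac{\sqrt{2 P}}{P} + \frac{1}{P} = \frac{\sqrt{2} \sqrt{P}}{P} + \frac{1}{P} = \frac{\sqrt{2}}{\sqrt{P}} + \frac{1}{P} = \frac{1}{P} + \frac{\sqrt{2}}{\sqrt{P}}$)
$\sqrt{160 + u{\left(K{\left(A \right)} \right)}} = \sqrt{160 + \left(\frac{1}{\left(-3 - 4\right)^{2}} + \frac{\sqrt{2}}{7}\right)} = \sqrt{160 + \left(\frac{1}{\left(-7\right)^{2}} + \frac{\sqrt{2}}{7}\right)} = \sqrt{160 + \left(\frac{1}{49} + \frac{\sqrt{2}}{7}\right)} = \sqrt{\frac{7841}{49} + \frac{\sqrt{2}}{7}}$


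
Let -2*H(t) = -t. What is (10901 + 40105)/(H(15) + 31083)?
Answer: 34004/20727 ≈ 1.6406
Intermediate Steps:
H(t) = t/2 (H(t) = -(-1)*t/2 = t/2)
(10901 + 40105)/(H(15) + 31083) = (10901 + 40105)/((1/2)*15 + 31083) = 51006/(15/2 + 31083) = 51006/(62181/2) = 51006*(2/62181) = 34004/20727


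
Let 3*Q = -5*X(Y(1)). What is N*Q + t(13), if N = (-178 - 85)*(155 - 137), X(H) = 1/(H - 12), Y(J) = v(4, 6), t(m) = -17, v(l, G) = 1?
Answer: -8077/11 ≈ -734.27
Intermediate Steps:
Y(J) = 1
X(H) = 1/(-12 + H)
N = -4734 (N = -263*18 = -4734)
Q = 5/33 (Q = (-5/(-12 + 1))/3 = (-5/(-11))/3 = (-5*(-1/11))/3 = (⅓)*(5/11) = 5/33 ≈ 0.15152)
N*Q + t(13) = -4734*5/33 - 17 = -7890/11 - 17 = -8077/11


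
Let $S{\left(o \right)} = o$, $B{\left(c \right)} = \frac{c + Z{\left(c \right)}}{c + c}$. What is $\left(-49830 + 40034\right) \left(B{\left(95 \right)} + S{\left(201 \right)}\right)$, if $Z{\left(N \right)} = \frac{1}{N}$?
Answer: $- \frac{17814398248}{9025} \approx -1.9739 \cdot 10^{6}$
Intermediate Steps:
$B{\left(c \right)} = \frac{c + \frac{1}{c}}{2 c}$ ($B{\left(c \right)} = \frac{c + \frac{1}{c}}{c + c} = \frac{c + \frac{1}{c}}{2 c}$)
$\left(-49830 + 40034\right) \left(B{\left(95 \right)} + S{\left(201 \right)}\right) = \left(-49830 + 40034\right) \left(\frac{1 + 95^{2}}{2 \cdot 9025} + 201\right) = - 9796 \left(\frac{1}{2} \cdot \frac{1}{9025} \left(1 + 9025\right) + 201\right) = - 9796 \left(\frac{1}{2} \cdot \frac{1}{9025} \cdot 9026 + 201\right) = - 9796 \left(\frac{4513}{9025} + 201\right) = \left(-9796\right) \frac{1818538}{9025} = - \frac{17814398248}{9025}$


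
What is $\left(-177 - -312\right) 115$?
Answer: $15525$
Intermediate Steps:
$\left(-177 - -312\right) 115 = \left(-177 + 312\right) 115 = 135 \cdot 115 = 15525$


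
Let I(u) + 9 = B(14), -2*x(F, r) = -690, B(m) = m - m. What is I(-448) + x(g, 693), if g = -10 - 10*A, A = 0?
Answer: 336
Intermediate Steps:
B(m) = 0
g = -10 (g = -10 - 10*0 = -10 + 0 = -10)
x(F, r) = 345 (x(F, r) = -1/2*(-690) = 345)
I(u) = -9 (I(u) = -9 + 0 = -9)
I(-448) + x(g, 693) = -9 + 345 = 336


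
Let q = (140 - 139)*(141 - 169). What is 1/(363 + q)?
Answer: 1/335 ≈ 0.0029851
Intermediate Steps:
q = -28 (q = 1*(-28) = -28)
1/(363 + q) = 1/(363 - 28) = 1/335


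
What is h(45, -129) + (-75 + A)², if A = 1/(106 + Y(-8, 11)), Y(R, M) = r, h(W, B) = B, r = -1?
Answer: 60577651/11025 ≈ 5494.6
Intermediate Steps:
Y(R, M) = -1
A = 1/105 (A = 1/(106 - 1) = 1/105 ≈ 0.0095238)
h(45, -129) + (-75 + A)² = -129 + (-75 + 1/105)² = -129 + (-7874/105)² = -129 + 61999876/11025 = 60577651/11025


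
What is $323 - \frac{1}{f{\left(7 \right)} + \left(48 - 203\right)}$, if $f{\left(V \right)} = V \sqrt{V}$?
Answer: $\frac{7649441}{23682} + \frac{7 \sqrt{7}}{23682} \approx 323.01$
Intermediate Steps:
$f{\left(V \right)} = V^{\frac{3}{2}}$
$323 - \frac{1}{f{\left(7 \right)} + \left(48 - 203\right)} = 323 - \frac{1}{7^{\frac{3}{2}} + \left(48 - 203\right)} = 323 - \frac{1}{7 \sqrt{7} + \left(48 - 203\right)} = 323 - \frac{1}{7 \sqrt{7} - 155} = 323 - \frac{1}{-155 + 7 \sqrt{7}}$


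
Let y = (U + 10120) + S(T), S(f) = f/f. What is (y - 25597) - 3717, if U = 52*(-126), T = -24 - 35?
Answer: -25745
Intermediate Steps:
T = -59
S(f) = 1
U = -6552
y = 3569 (y = (-6552 + 10120) + 1 = 3568 + 1 = 3569)
(y - 25597) - 3717 = (3569 - 25597) - 3717 = -22028 - 3717 = -25745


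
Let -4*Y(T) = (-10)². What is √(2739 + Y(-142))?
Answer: √2714 ≈ 52.096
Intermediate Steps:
Y(T) = -25 (Y(T) = -¼*(-10)² = -¼*100 = -25)
√(2739 + Y(-142)) = √(2739 - 25) = √2714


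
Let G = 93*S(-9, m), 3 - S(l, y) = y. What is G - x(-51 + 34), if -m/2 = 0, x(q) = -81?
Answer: 360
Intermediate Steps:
m = 0 (m = -2*0 = 0)
S(l, y) = 3 - y
G = 279 (G = 93*(3 - 1*0) = 93*(3 + 0) = 93*3 = 279)
G - x(-51 + 34) = 279 - 1*(-81) = 279 + 81 = 360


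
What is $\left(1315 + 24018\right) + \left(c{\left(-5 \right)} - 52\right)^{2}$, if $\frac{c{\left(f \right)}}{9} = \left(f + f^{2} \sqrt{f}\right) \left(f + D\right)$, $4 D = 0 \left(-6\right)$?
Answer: $-6272863 - 389250 i \sqrt{5} \approx -6.2729 \cdot 10^{6} - 8.7039 \cdot 10^{5} i$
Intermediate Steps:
$D = 0$ ($D = \frac{0 \left(-6\right)}{4} = \frac{1}{4} \cdot 0 = 0$)
$c{\left(f \right)} = 9 f \left(f + f^{\frac{5}{2}}\right)$ ($c{\left(f \right)} = 9 \left(f + f^{2} \sqrt{f}\right) \left(f + 0\right) = 9 \left(f + f^{\frac{5}{2}}\right) f = 9 f \left(f + f^{\frac{5}{2}}\right)$)
$\left(1315 + 24018\right) + \left(c{\left(-5 \right)} - 52\right)^{2} = \left(1315 + 24018\right) + \left(\left(9 \left(-5\right)^{2} + 9 \left(-5\right)^{\frac{7}{2}}\right) - 52\right)^{2} = 25333 + \left(\left(9 \cdot 25 + 9 \left(- 125 i \sqrt{5}\right)\right) - 52\right)^{2} = 25333 + \left(\left(225 - 1125 i \sqrt{5}\right) - 52\right)^{2} = 25333 + \left(173 - 1125 i \sqrt{5}\right)^{2}$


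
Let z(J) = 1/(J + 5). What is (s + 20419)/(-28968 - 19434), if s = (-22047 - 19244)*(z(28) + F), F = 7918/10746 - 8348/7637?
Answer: -15291671817833/21847191911622 ≈ -0.69994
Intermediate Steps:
z(J) = 1/(5 + J)
F = -14618921/41033601 (F = 7918*(1/10746) - 8348*1/7637 = 3959/5373 - 8348/7637 = -14618921/41033601 ≈ -0.35627)
s = 6075155730824/451369611 (s = (-22047 - 19244)*(1/(5 + 28) - 14618921/41033601) = -41291*(1/33 - 14618921/41033601) = -41291*(-147130264/451369611) = 6075155730824/451369611 ≈ 13459.)
(s + 20419)/(-28968 - 19434) = (6075155730824/451369611 + 20419)/(-28968 - 19434) = (15291671817833/451369611)/(-48402) = (15291671817833/451369611)*(-1/48402) = -15291671817833/21847191911622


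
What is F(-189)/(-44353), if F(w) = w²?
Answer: -35721/44353 ≈ -0.80538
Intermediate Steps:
F(-189)/(-44353) = (-189)²/(-44353) = 35721*(-1/44353) = -35721/44353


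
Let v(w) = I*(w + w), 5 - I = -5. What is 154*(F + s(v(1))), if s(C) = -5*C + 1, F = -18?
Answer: -18018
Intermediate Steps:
I = 10 (I = 5 - 1*(-5) = 5 + 5 = 10)
v(w) = 20*w (v(w) = 10*(w + w) = 10*(2*w) = 20*w)
s(C) = 1 - 5*C
154*(F + s(v(1))) = 154*(-18 + (1 - 100)) = 154*(-18 - 99) = 154*(-117) = -18018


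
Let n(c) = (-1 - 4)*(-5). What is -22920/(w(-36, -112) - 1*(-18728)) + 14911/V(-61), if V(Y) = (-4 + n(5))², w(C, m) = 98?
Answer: 135303383/4151133 ≈ 32.594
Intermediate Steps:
n(c) = 25 (n(c) = -5*(-5) = 25)
V(Y) = 441 (V(Y) = (-4 + 25)² = 21² = 441)
-22920/(w(-36, -112) - 1*(-18728)) + 14911/V(-61) = -22920/(98 - 1*(-18728)) + 14911/441 = -22920/(98 + 18728) + 14911*(1/441) = -22920/18826 + 14911/441 = -22920*1/18826 + 14911/441 = -11460/9413 + 14911/441 = 135303383/4151133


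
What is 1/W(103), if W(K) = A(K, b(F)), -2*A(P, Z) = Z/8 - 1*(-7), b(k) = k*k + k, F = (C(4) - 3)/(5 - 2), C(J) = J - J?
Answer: -2/7 ≈ -0.28571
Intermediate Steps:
C(J) = 0
F = -1 (F = (0 - 3)/(5 - 2) = -3/3 = -3*⅓ = -1)
b(k) = k + k² (b(k) = k² + k = k + k²)
A(P, Z) = -7/2 - Z/16 (A(P, Z) = -(Z/8 - 1*(-7))/2 = -(Z*(⅛) + 7)/2 = -(Z/8 + 7)/2 = -(7 + Z/8)/2 = -7/2 - Z/16)
W(K) = -7/2 (W(K) = -7/2 - (-1)*(1 - 1)/16 = -7/2 - (-1)*0/16 = -7/2 - 1/16*0 = -7/2 + 0 = -7/2)
1/W(103) = 1/(-7/2) = -2/7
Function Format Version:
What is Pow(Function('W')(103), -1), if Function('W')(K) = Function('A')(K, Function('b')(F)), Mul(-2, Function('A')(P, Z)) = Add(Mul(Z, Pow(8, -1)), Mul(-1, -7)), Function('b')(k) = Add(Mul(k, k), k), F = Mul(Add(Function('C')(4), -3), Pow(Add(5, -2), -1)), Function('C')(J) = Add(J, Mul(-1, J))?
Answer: Rational(-2, 7) ≈ -0.28571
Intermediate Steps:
Function('C')(J) = 0
F = -1 (F = Mul(Add(0, -3), Pow(Add(5, -2), -1)) = Mul(-3, Pow(3, -1)) = Mul(-3, Rational(1, 3)) = -1)
Function('b')(k) = Add(k, Pow(k, 2)) (Function('b')(k) = Add(Pow(k, 2), k) = Add(k, Pow(k, 2)))
Function('A')(P, Z) = Add(Rational(-7, 2), Mul(Rational(-1, 16), Z)) (Function('A')(P, Z) = Mul(Rational(-1, 2), Add(Mul(Z, Pow(8, -1)), Mul(-1, -7))) = Mul(Rational(-1, 2), Add(Mul(Z, Rational(1, 8)), 7)) = Mul(Rational(-1, 2), Add(Mul(Rational(1, 8), Z), 7)) = Mul(Rational(-1, 2), Add(7, Mul(Rational(1, 8), Z))) = Add(Rational(-7, 2), Mul(Rational(-1, 16), Z)))
Function('W')(K) = Rational(-7, 2) (Function('W')(K) = Add(Rational(-7, 2), Mul(Rational(-1, 16), Mul(-1, Add(1, -1)))) = Add(Rational(-7, 2), Mul(Rational(-1, 16), Mul(-1, 0))) = Add(Rational(-7, 2), Mul(Rational(-1, 16), 0)) = Add(Rational(-7, 2), 0) = Rational(-7, 2))
Pow(Function('W')(103), -1) = Pow(Rational(-7, 2), -1) = Rational(-2, 7)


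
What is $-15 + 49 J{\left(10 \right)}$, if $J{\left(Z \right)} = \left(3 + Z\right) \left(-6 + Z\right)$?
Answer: $2533$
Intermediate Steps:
$J{\left(Z \right)} = \left(-6 + Z\right) \left(3 + Z\right)$
$-15 + 49 J{\left(10 \right)} = -15 + 49 \left(-18 + 10^{2} - 30\right) = -15 + 49 \left(-18 + 100 - 30\right) = -15 + 49 \cdot 52 = -15 + 2548 = 2533$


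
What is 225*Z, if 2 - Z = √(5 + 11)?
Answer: -450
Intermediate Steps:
Z = -2 (Z = 2 - √(5 + 11) = 2 - √16 = 2 - 1*4 = 2 - 4 = -2)
225*Z = 225*(-2) = -450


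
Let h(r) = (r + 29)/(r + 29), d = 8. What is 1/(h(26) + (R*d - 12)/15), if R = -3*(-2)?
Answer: 5/17 ≈ 0.29412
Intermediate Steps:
R = 6
h(r) = 1 (h(r) = (29 + r)/(29 + r) = 1)
1/(h(26) + (R*d - 12)/15) = 1/(1 + (6*8 - 12)/15) = 1/(1 + (48 - 12)*(1/15)) = 1/(1 + 36*(1/15)) = 1/(1 + 12/5) = 1/(17/5) = 5/17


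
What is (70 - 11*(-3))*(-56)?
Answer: -5768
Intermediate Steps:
(70 - 11*(-3))*(-56) = (70 + 33)*(-56) = 103*(-56) = -5768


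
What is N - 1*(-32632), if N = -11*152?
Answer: 30960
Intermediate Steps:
N = -1672
N - 1*(-32632) = -1672 - 1*(-32632) = -1672 + 32632 = 30960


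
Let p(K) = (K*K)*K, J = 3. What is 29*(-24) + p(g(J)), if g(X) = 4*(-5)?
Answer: -8696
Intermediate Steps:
g(X) = -20
p(K) = K**3 (p(K) = K**2*K = K**3)
29*(-24) + p(g(J)) = 29*(-24) + (-20)**3 = -696 - 8000 = -8696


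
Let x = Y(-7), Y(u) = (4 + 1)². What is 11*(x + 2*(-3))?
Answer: 209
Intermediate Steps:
Y(u) = 25 (Y(u) = 5² = 25)
x = 25
11*(x + 2*(-3)) = 11*(25 + 2*(-3)) = 11*(25 - 6) = 11*19 = 209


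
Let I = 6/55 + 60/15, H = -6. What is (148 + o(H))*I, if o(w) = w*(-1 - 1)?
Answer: 7232/11 ≈ 657.45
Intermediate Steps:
o(w) = -2*w (o(w) = w*(-2) = -2*w)
I = 226/55 (I = 6*(1/55) + 60*(1/15) = 6/55 + 4 = 226/55 ≈ 4.1091)
(148 + o(H))*I = (148 - 2*(-6))*(226/55) = (148 + 12)*(226/55) = 160*(226/55) = 7232/11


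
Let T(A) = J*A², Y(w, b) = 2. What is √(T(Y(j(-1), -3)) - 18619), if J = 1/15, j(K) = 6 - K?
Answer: I*√4189215/15 ≈ 136.45*I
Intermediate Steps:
J = 1/15 ≈ 0.066667
T(A) = A²/15
√(T(Y(j(-1), -3)) - 18619) = √((1/15)*2² - 18619) = √((1/15)*4 - 18619) = √(4/15 - 18619) = √(-279281/15) = I*√4189215/15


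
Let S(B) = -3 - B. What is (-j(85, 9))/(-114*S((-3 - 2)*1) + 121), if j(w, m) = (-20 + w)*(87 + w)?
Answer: 11180/107 ≈ 104.49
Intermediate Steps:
(-j(85, 9))/(-114*S((-3 - 2)*1) + 121) = (-(-1740 + 85² + 67*85))/(-114*(-3 - (-3 - 2)) + 121) = (-(-1740 + 7225 + 5695))/(-114*(-3 - (-5)) + 121) = (-1*11180)/(-114*(-3 - 1*(-5)) + 121) = -11180/(-114*(-3 + 5) + 121) = -11180/(-114*2 + 121) = -11180/(-228 + 121) = -11180/(-107) = -11180*(-1/107) = 11180/107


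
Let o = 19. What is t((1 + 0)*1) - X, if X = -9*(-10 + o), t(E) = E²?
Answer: 82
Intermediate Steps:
X = -81 (X = -9*(-10 + 19) = -9*9 = -81)
t((1 + 0)*1) - X = ((1 + 0)*1)² - 1*(-81) = (1*1)² + 81 = 1² + 81 = 1 + 81 = 82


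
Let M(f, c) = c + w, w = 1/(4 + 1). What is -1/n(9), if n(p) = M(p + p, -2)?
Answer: 5/9 ≈ 0.55556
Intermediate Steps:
w = ⅕ (w = 1/5 = ⅕ ≈ 0.20000)
M(f, c) = ⅕ + c (M(f, c) = c + ⅕ = ⅕ + c)
n(p) = -9/5 (n(p) = ⅕ - 2 = -9/5)
-1/n(9) = -1/(-9/5) = -1*(-5/9) = 5/9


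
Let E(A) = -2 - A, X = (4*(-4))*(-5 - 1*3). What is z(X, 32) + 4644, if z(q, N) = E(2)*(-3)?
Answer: 4656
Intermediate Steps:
X = 128 (X = -16*(-5 - 3) = -16*(-8) = 128)
z(q, N) = 12 (z(q, N) = (-2 - 1*2)*(-3) = (-2 - 2)*(-3) = -4*(-3) = 12)
z(X, 32) + 4644 = 12 + 4644 = 4656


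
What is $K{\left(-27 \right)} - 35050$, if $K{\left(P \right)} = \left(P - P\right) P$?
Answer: $-35050$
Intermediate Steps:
$K{\left(P \right)} = 0$ ($K{\left(P \right)} = 0 P = 0$)
$K{\left(-27 \right)} - 35050 = 0 - 35050 = -35050$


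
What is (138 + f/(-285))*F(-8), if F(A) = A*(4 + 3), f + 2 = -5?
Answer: -2202872/285 ≈ -7729.4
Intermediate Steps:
f = -7 (f = -2 - 5 = -7)
F(A) = 7*A (F(A) = A*7 = 7*A)
(138 + f/(-285))*F(-8) = (138 - 7/(-285))*(7*(-8)) = (138 - 7*(-1/285))*(-56) = (138 + 7/285)*(-56) = (39337/285)*(-56) = -2202872/285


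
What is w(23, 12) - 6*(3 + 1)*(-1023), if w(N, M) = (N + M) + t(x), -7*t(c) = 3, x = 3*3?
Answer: 172106/7 ≈ 24587.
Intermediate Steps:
x = 9
t(c) = -3/7 (t(c) = -⅐*3 = -3/7)
w(N, M) = -3/7 + M + N (w(N, M) = (N + M) - 3/7 = (M + N) - 3/7 = -3/7 + M + N)
w(23, 12) - 6*(3 + 1)*(-1023) = (-3/7 + 12 + 23) - 6*(3 + 1)*(-1023) = 242/7 - 6*4*(-1023) = 242/7 - 24*(-1023) = 242/7 + 24552 = 172106/7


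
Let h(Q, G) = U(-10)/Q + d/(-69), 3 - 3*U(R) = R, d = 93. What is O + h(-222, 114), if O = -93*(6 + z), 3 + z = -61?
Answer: 82604347/15318 ≈ 5392.6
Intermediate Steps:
z = -64 (z = -3 - 61 = -64)
U(R) = 1 - R/3
h(Q, G) = -31/23 + 13/(3*Q) (h(Q, G) = (1 - ⅓*(-10))/Q + 93/(-69) = (1 + 10/3)/Q + 93*(-1/69) = 13/(3*Q) - 31/23 = -31/23 + 13/(3*Q))
O = 5394 (O = -93*(6 - 64) = -93*(-58) = 5394)
O + h(-222, 114) = 5394 + (1/69)*(299 - 93*(-222))/(-222) = 5394 + (1/69)*(-1/222)*(299 + 20646) = 5394 + (1/69)*(-1/222)*20945 = 5394 - 20945/15318 = 82604347/15318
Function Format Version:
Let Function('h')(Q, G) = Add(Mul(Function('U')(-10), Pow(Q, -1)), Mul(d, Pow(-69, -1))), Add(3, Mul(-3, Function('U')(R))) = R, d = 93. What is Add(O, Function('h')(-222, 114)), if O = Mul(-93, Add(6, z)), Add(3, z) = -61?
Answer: Rational(82604347, 15318) ≈ 5392.6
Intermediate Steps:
z = -64 (z = Add(-3, -61) = -64)
Function('U')(R) = Add(1, Mul(Rational(-1, 3), R))
Function('h')(Q, G) = Add(Rational(-31, 23), Mul(Rational(13, 3), Pow(Q, -1))) (Function('h')(Q, G) = Add(Mul(Add(1, Mul(Rational(-1, 3), -10)), Pow(Q, -1)), Mul(93, Pow(-69, -1))) = Add(Mul(Add(1, Rational(10, 3)), Pow(Q, -1)), Mul(93, Rational(-1, 69))) = Add(Mul(Rational(13, 3), Pow(Q, -1)), Rational(-31, 23)) = Add(Rational(-31, 23), Mul(Rational(13, 3), Pow(Q, -1))))
O = 5394 (O = Mul(-93, Add(6, -64)) = Mul(-93, -58) = 5394)
Add(O, Function('h')(-222, 114)) = Add(5394, Mul(Rational(1, 69), Pow(-222, -1), Add(299, Mul(-93, -222)))) = Add(5394, Mul(Rational(1, 69), Rational(-1, 222), Add(299, 20646))) = Add(5394, Mul(Rational(1, 69), Rational(-1, 222), 20945)) = Add(5394, Rational(-20945, 15318)) = Rational(82604347, 15318)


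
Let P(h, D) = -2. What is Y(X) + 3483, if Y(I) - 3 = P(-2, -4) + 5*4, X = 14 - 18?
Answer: 3504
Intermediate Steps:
X = -4
Y(I) = 21 (Y(I) = 3 + (-2 + 5*4) = 3 + (-2 + 20) = 3 + 18 = 21)
Y(X) + 3483 = 21 + 3483 = 3504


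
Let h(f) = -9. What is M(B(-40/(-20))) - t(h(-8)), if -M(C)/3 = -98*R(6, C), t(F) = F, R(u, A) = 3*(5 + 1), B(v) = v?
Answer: 5301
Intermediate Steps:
R(u, A) = 18 (R(u, A) = 3*6 = 18)
M(C) = 5292 (M(C) = -(-294)*18 = -3*(-1764) = 5292)
M(B(-40/(-20))) - t(h(-8)) = 5292 - 1*(-9) = 5292 + 9 = 5301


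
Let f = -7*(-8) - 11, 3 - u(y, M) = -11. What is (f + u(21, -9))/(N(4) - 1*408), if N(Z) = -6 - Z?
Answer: -59/418 ≈ -0.14115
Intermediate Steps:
u(y, M) = 14 (u(y, M) = 3 - 1*(-11) = 3 + 11 = 14)
f = 45 (f = 56 - 11 = 45)
(f + u(21, -9))/(N(4) - 1*408) = (45 + 14)/((-6 - 1*4) - 1*408) = 59/((-6 - 4) - 408) = 59/(-10 - 408) = 59/(-418) = 59*(-1/418) = -59/418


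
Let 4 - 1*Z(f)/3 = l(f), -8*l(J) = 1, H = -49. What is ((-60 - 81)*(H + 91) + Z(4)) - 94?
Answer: -48029/8 ≈ -6003.6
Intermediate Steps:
l(J) = -⅛ (l(J) = -⅛*1 = -⅛)
Z(f) = 99/8 (Z(f) = 12 - 3*(-⅛) = 12 + 3/8 = 99/8)
((-60 - 81)*(H + 91) + Z(4)) - 94 = ((-60 - 81)*(-49 + 91) + 99/8) - 94 = (-141*42 + 99/8) - 94 = (-5922 + 99/8) - 94 = -47277/8 - 94 = -48029/8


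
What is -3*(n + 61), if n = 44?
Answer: -315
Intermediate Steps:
-3*(n + 61) = -3*(44 + 61) = -3*105 = -315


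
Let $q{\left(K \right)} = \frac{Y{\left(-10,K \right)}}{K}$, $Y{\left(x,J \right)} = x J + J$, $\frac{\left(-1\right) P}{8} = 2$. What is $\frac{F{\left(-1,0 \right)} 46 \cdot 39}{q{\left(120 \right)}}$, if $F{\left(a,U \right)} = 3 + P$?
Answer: $\frac{7774}{3} \approx 2591.3$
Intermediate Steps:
$P = -16$ ($P = \left(-8\right) 2 = -16$)
$F{\left(a,U \right)} = -13$ ($F{\left(a,U \right)} = 3 - 16 = -13$)
$Y{\left(x,J \right)} = J + J x$ ($Y{\left(x,J \right)} = J x + J = J + J x$)
$q{\left(K \right)} = -9$ ($q{\left(K \right)} = \frac{K \left(1 - 10\right)}{K} = \frac{K \left(-9\right)}{K} = \frac{\left(-9\right) K}{K} = -9$)
$\frac{F{\left(-1,0 \right)} 46 \cdot 39}{q{\left(120 \right)}} = \frac{\left(-13\right) 46 \cdot 39}{-9} = \left(-598\right) 39 \left(- \frac{1}{9}\right) = \left(-23322\right) \left(- \frac{1}{9}\right) = \frac{7774}{3}$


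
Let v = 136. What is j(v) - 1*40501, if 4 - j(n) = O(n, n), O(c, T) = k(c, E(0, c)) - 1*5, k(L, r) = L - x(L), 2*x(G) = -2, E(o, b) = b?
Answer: -40629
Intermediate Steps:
x(G) = -1 (x(G) = (½)*(-2) = -1)
k(L, r) = 1 + L (k(L, r) = L - 1*(-1) = L + 1 = 1 + L)
O(c, T) = -4 + c (O(c, T) = (1 + c) - 1*5 = (1 + c) - 5 = -4 + c)
j(n) = 8 - n (j(n) = 4 - (-4 + n) = 4 + (4 - n) = 8 - n)
j(v) - 1*40501 = (8 - 1*136) - 1*40501 = (8 - 136) - 40501 = -128 - 40501 = -40629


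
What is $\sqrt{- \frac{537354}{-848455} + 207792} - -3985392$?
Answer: $3985392 + \frac{3 \sqrt{16620545137487430}}{848455} \approx 3.9858 \cdot 10^{6}$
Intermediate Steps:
$\sqrt{- \frac{537354}{-848455} + 207792} - -3985392 = \sqrt{\left(-537354\right) \left(- \frac{1}{848455}\right) + 207792} + 3985392 = \sqrt{\frac{537354}{848455} + 207792} + 3985392 = \sqrt{\frac{176302698714}{848455}} + 3985392 = \frac{3 \sqrt{16620545137487430}}{848455} + 3985392 = 3985392 + \frac{3 \sqrt{16620545137487430}}{848455}$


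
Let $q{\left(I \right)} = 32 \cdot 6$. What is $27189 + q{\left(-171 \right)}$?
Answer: $27381$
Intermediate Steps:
$q{\left(I \right)} = 192$
$27189 + q{\left(-171 \right)} = 27189 + 192 = 27381$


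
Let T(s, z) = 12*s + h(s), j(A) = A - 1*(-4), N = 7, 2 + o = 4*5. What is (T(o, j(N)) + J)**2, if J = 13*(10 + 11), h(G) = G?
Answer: 257049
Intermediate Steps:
o = 18 (o = -2 + 4*5 = -2 + 20 = 18)
j(A) = 4 + A (j(A) = A + 4 = 4 + A)
T(s, z) = 13*s (T(s, z) = 12*s + s = 13*s)
J = 273 (J = 13*21 = 273)
(T(o, j(N)) + J)**2 = (13*18 + 273)**2 = (234 + 273)**2 = 507**2 = 257049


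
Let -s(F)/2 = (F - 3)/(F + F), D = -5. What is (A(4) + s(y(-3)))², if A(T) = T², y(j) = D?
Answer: 5184/25 ≈ 207.36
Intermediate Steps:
y(j) = -5
s(F) = -(-3 + F)/F (s(F) = -2*(F - 3)/(F + F) = -2*(-3 + F)/(2*F) = -2*(-3 + F)*1/(2*F) = -(-3 + F)/F)
(A(4) + s(y(-3)))² = (4² + (3 - 1*(-5))/(-5))² = (16 - (3 + 5)/5)² = (16 - ⅕*8)² = (16 - 8/5)² = (72/5)² = 5184/25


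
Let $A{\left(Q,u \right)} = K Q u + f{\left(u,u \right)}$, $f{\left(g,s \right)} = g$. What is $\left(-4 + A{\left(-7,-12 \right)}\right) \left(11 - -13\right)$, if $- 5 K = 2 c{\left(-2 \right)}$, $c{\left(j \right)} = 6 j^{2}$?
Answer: $- \frac{98688}{5} \approx -19738.0$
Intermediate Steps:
$K = - \frac{48}{5}$ ($K = - \frac{2 \cdot 6 \left(-2\right)^{2}}{5} = - \frac{2 \cdot 6 \cdot 4}{5} = - \frac{2 \cdot 24}{5} = \left(- \frac{1}{5}\right) 48 = - \frac{48}{5} \approx -9.6$)
$A{\left(Q,u \right)} = u - \frac{48 Q u}{5}$ ($A{\left(Q,u \right)} = - \frac{48 Q}{5} u + u = - \frac{48 Q u}{5} + u = u - \frac{48 Q u}{5}$)
$\left(-4 + A{\left(-7,-12 \right)}\right) \left(11 - -13\right) = \left(-4 + \frac{1}{5} \left(-12\right) \left(5 - -336\right)\right) \left(11 - -13\right) = \left(-4 + \frac{1}{5} \left(-12\right) \left(5 + 336\right)\right) \left(11 + 13\right) = \left(-4 + \frac{1}{5} \left(-12\right) 341\right) 24 = \left(-4 - \frac{4092}{5}\right) 24 = \left(- \frac{4112}{5}\right) 24 = - \frac{98688}{5}$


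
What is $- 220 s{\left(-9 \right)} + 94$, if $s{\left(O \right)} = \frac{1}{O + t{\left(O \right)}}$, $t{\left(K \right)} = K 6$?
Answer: $\frac{6142}{63} \approx 97.492$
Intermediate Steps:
$t{\left(K \right)} = 6 K$
$s{\left(O \right)} = \frac{1}{7 O}$ ($s{\left(O \right)} = \frac{1}{O + 6 O} = \frac{1}{7 O}$)
$- 220 s{\left(-9 \right)} + 94 = - 220 \frac{1}{7 \left(-9\right)} + 94 = - 220 \cdot \frac{1}{7} \left(- \frac{1}{9}\right) + 94 = \left(-220\right) \left(- \frac{1}{63}\right) + 94 = \frac{220}{63} + 94 = \frac{6142}{63}$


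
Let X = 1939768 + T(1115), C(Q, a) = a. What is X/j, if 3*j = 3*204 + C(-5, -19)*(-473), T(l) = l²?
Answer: 9548979/9599 ≈ 994.79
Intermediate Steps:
j = 9599/3 (j = (3*204 - 19*(-473))/3 = (612 + 8987)/3 = (⅓)*9599 = 9599/3 ≈ 3199.7)
X = 3182993 (X = 1939768 + 1115² = 1939768 + 1243225 = 3182993)
X/j = 3182993/(9599/3) = 3182993*(3/9599) = 9548979/9599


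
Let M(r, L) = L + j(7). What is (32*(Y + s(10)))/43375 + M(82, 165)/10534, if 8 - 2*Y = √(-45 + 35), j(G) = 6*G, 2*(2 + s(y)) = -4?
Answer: 9/458 - 16*I*√10/43375 ≈ 0.019651 - 0.0011665*I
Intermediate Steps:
s(y) = -4 (s(y) = -2 + (½)*(-4) = -2 - 2 = -4)
M(r, L) = 42 + L (M(r, L) = L + 6*7 = L + 42 = 42 + L)
Y = 4 - I*√10/2 (Y = 4 - √(-45 + 35)/2 = 4 - I*√10/2 ≈ 4.0 - 1.5811*I)
(32*(Y + s(10)))/43375 + M(82, 165)/10534 = (32*((4 - I*√10/2) - 4))/43375 + (42 + 165)/10534 = (32*(-I*√10/2))*(1/43375) + 207*(1/10534) = -16*I*√10*(1/43375) + 9/458 = -16*I*√10/43375 + 9/458 = 9/458 - 16*I*√10/43375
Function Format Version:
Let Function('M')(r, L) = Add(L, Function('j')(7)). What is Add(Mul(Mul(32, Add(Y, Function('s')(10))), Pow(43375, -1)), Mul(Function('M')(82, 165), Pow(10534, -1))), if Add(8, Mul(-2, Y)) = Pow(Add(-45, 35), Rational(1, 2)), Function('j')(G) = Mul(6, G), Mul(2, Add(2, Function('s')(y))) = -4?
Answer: Add(Rational(9, 458), Mul(Rational(-16, 43375), I, Pow(10, Rational(1, 2)))) ≈ Add(0.019651, Mul(-0.0011665, I))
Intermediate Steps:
Function('s')(y) = -4 (Function('s')(y) = Add(-2, Mul(Rational(1, 2), -4)) = Add(-2, -2) = -4)
Function('M')(r, L) = Add(42, L) (Function('M')(r, L) = Add(L, Mul(6, 7)) = Add(L, 42) = Add(42, L))
Y = Add(4, Mul(Rational(-1, 2), I, Pow(10, Rational(1, 2)))) (Y = Add(4, Mul(Rational(-1, 2), Pow(Add(-45, 35), Rational(1, 2)))) = Add(4, Mul(Rational(-1, 2), Pow(-10, Rational(1, 2)))) = Add(4, Mul(Rational(-1, 2), Mul(I, Pow(10, Rational(1, 2))))) = Add(4, Mul(Rational(-1, 2), I, Pow(10, Rational(1, 2)))) ≈ Add(4.0000, Mul(-1.5811, I)))
Add(Mul(Mul(32, Add(Y, Function('s')(10))), Pow(43375, -1)), Mul(Function('M')(82, 165), Pow(10534, -1))) = Add(Mul(Mul(32, Add(Add(4, Mul(Rational(-1, 2), I, Pow(10, Rational(1, 2)))), -4)), Pow(43375, -1)), Mul(Add(42, 165), Pow(10534, -1))) = Add(Mul(Mul(32, Mul(Rational(-1, 2), I, Pow(10, Rational(1, 2)))), Rational(1, 43375)), Mul(207, Rational(1, 10534))) = Add(Mul(Mul(-16, I, Pow(10, Rational(1, 2))), Rational(1, 43375)), Rational(9, 458)) = Add(Mul(Rational(-16, 43375), I, Pow(10, Rational(1, 2))), Rational(9, 458)) = Add(Rational(9, 458), Mul(Rational(-16, 43375), I, Pow(10, Rational(1, 2))))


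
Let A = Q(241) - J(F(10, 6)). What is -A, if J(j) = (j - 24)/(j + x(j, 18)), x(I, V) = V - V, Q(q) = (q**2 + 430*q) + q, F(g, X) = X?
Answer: -161955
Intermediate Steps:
Q(q) = q**2 + 431*q
x(I, V) = 0
J(j) = (-24 + j)/j (J(j) = (j - 24)/(j + 0) = (-24 + j)/j)
A = 161955 (A = 241*(431 + 241) - (-24 + 6)/6 = 241*672 - (-18)/6 = 161952 - 1*(-3) = 161952 + 3 = 161955)
-A = -1*161955 = -161955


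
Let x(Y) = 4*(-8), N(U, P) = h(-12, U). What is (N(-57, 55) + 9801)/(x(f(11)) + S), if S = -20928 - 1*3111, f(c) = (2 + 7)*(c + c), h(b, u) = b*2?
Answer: -9777/24071 ≈ -0.40617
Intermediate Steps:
h(b, u) = 2*b
N(U, P) = -24 (N(U, P) = 2*(-12) = -24)
f(c) = 18*c (f(c) = 9*(2*c) = 18*c)
x(Y) = -32
S = -24039 (S = -20928 - 3111 = -24039)
(N(-57, 55) + 9801)/(x(f(11)) + S) = (-24 + 9801)/(-32 - 24039) = 9777/(-24071) = 9777*(-1/24071) = -9777/24071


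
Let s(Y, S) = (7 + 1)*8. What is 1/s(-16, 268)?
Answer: 1/64 ≈ 0.015625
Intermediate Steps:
s(Y, S) = 64 (s(Y, S) = 8*8 = 64)
1/s(-16, 268) = 1/64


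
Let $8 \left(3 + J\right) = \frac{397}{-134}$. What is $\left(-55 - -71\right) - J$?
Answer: $\frac{20765}{1072} \approx 19.37$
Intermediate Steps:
$J = - \frac{3613}{1072}$ ($J = -3 + \frac{397 \frac{1}{-134}}{8} = -3 + \frac{397 \left(- \frac{1}{134}\right)}{8} = -3 + \frac{1}{8} \left(- \frac{397}{134}\right) = -3 - \frac{397}{1072} = - \frac{3613}{1072} \approx -3.3703$)
$\left(-55 - -71\right) - J = \left(-55 - -71\right) - - \frac{3613}{1072} = \left(-55 + 71\right) + \frac{3613}{1072} = 16 + \frac{3613}{1072} = \frac{20765}{1072}$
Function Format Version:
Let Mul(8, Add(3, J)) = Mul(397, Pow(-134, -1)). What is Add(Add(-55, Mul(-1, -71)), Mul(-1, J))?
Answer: Rational(20765, 1072) ≈ 19.370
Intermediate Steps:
J = Rational(-3613, 1072) (J = Add(-3, Mul(Rational(1, 8), Mul(397, Pow(-134, -1)))) = Add(-3, Mul(Rational(1, 8), Mul(397, Rational(-1, 134)))) = Add(-3, Mul(Rational(1, 8), Rational(-397, 134))) = Add(-3, Rational(-397, 1072)) = Rational(-3613, 1072) ≈ -3.3703)
Add(Add(-55, Mul(-1, -71)), Mul(-1, J)) = Add(Add(-55, Mul(-1, -71)), Mul(-1, Rational(-3613, 1072))) = Add(Add(-55, 71), Rational(3613, 1072)) = Add(16, Rational(3613, 1072)) = Rational(20765, 1072)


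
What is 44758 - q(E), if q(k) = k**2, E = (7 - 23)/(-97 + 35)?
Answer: 43012374/961 ≈ 44758.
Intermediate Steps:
E = 8/31 (E = -16/(-62) = -16*(-1/62) = 8/31 ≈ 0.25806)
44758 - q(E) = 44758 - (8/31)**2 = 44758 - 1*64/961 = 44758 - 64/961 = 43012374/961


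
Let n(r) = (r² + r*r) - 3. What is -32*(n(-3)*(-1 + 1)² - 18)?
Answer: 576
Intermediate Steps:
n(r) = -3 + 2*r² (n(r) = (r² + r²) - 3 = 2*r² - 3 = -3 + 2*r²)
-32*(n(-3)*(-1 + 1)² - 18) = -32*((-3 + 2*(-3)²)*(-1 + 1)² - 18) = -32*((-3 + 2*9)*0² - 18) = -32*((-3 + 18)*0 - 18) = -32*(15*0 - 18) = -32*(0 - 18) = -32*(-18) = 576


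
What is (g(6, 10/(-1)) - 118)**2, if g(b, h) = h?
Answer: 16384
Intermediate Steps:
(g(6, 10/(-1)) - 118)**2 = (10/(-1) - 118)**2 = (10*(-1) - 118)**2 = (-10 - 118)**2 = (-128)**2 = 16384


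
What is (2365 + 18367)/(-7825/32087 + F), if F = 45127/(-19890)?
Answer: -13231378634760/1603629299 ≈ -8250.9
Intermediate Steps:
F = -45127/19890 (F = 45127*(-1/19890) = -45127/19890 ≈ -2.2688)
(2365 + 18367)/(-7825/32087 + F) = (2365 + 18367)/(-7825/32087 - 45127/19890) = 20732/(-7825*1/32087 - 45127/19890) = 20732/(-7825/32087 - 45127/19890) = 20732/(-1603629299/638210430) = 20732*(-638210430/1603629299) = -13231378634760/1603629299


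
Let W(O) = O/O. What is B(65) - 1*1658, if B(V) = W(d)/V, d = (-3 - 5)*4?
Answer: -107769/65 ≈ -1658.0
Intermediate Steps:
d = -32 (d = -8*4 = -32)
W(O) = 1
B(V) = 1/V
B(65) - 1*1658 = 1/65 - 1*1658 = 1/65 - 1658 = -107769/65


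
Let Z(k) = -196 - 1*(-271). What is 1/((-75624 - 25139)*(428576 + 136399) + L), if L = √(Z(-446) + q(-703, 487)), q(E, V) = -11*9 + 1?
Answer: -2475155475/140907076384716939376 - I*√23/3240862756848489605648 ≈ -1.7566e-11 - 1.4798e-21*I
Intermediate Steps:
Z(k) = 75 (Z(k) = -196 + 271 = 75)
q(E, V) = -98 (q(E, V) = -99 + 1 = -98)
L = I*√23 (L = √(75 - 98) = √(-23) = I*√23 ≈ 4.7958*I)
1/((-75624 - 25139)*(428576 + 136399) + L) = 1/((-75624 - 25139)*(428576 + 136399) + I*√23) = 1/(-100763*564975 + I*√23) = 1/(-56928575925 + I*√23)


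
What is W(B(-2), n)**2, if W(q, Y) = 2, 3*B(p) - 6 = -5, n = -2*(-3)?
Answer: 4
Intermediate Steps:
n = 6
B(p) = 1/3 (B(p) = 2 + (1/3)*(-5) = 2 - 5/3 = 1/3)
W(B(-2), n)**2 = 2**2 = 4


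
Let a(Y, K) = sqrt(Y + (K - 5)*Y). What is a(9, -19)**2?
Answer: -207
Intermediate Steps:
a(Y, K) = sqrt(Y + Y*(-5 + K)) (a(Y, K) = sqrt(Y + (-5 + K)*Y) = sqrt(Y + Y*(-5 + K)))
a(9, -19)**2 = (sqrt(9*(-4 - 19)))**2 = (sqrt(9*(-23)))**2 = (sqrt(-207))**2 = (3*I*sqrt(23))**2 = -207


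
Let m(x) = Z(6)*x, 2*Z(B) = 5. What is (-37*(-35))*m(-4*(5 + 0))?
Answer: -64750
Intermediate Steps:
Z(B) = 5/2 (Z(B) = (½)*5 = 5/2)
m(x) = 5*x/2
(-37*(-35))*m(-4*(5 + 0)) = (-37*(-35))*(5*(-4*(5 + 0))/2) = 1295*(5*(-4*5)/2) = 1295*((5/2)*(-20)) = 1295*(-50) = -64750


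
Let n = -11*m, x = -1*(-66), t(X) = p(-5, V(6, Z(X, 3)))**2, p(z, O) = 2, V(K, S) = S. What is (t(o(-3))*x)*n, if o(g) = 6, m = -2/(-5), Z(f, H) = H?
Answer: -5808/5 ≈ -1161.6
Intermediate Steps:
m = 2/5 (m = -2*(-1/5) = 2/5 ≈ 0.40000)
t(X) = 4 (t(X) = 2**2 = 4)
x = 66
n = -22/5 (n = -11*2/5 = -22/5 ≈ -4.4000)
(t(o(-3))*x)*n = (4*66)*(-22/5) = 264*(-22/5) = -5808/5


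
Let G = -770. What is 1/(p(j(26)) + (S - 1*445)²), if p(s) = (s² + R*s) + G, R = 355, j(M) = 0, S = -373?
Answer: 1/668354 ≈ 1.4962e-6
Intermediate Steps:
p(s) = -770 + s² + 355*s (p(s) = (s² + 355*s) - 770 = -770 + s² + 355*s)
1/(p(j(26)) + (S - 1*445)²) = 1/((-770 + 0² + 355*0) + (-373 - 1*445)²) = 1/((-770 + 0 + 0) + (-373 - 445)²) = 1/(-770 + (-818)²) = 1/(-770 + 669124) = 1/668354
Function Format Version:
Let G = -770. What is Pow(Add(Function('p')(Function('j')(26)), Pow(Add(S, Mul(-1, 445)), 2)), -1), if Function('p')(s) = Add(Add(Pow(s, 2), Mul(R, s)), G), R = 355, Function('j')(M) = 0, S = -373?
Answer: Rational(1, 668354) ≈ 1.4962e-6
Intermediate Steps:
Function('p')(s) = Add(-770, Pow(s, 2), Mul(355, s)) (Function('p')(s) = Add(Add(Pow(s, 2), Mul(355, s)), -770) = Add(-770, Pow(s, 2), Mul(355, s)))
Pow(Add(Function('p')(Function('j')(26)), Pow(Add(S, Mul(-1, 445)), 2)), -1) = Pow(Add(Add(-770, Pow(0, 2), Mul(355, 0)), Pow(Add(-373, Mul(-1, 445)), 2)), -1) = Pow(Add(Add(-770, 0, 0), Pow(Add(-373, -445), 2)), -1) = Pow(Add(-770, Pow(-818, 2)), -1) = Pow(Add(-770, 669124), -1) = Pow(668354, -1) = Rational(1, 668354)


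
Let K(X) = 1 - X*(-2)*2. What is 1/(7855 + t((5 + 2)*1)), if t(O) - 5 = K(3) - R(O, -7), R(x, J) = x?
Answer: 1/7866 ≈ 0.00012713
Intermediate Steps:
K(X) = 1 + 4*X (K(X) = 1 - (-2*X)*2 = 1 - (-4)*X = 1 + 4*X)
t(O) = 18 - O (t(O) = 5 + ((1 + 4*3) - O) = 5 + ((1 + 12) - O) = 5 + (13 - O) = 18 - O)
1/(7855 + t((5 + 2)*1)) = 1/(7855 + (18 - (5 + 2))) = 1/(7855 + (18 - 7)) = 1/(7855 + 11) = 1/7866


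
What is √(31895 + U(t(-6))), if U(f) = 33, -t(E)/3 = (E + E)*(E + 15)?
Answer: 2*√7982 ≈ 178.68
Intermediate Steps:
t(E) = -6*E*(15 + E) (t(E) = -3*(E + E)*(E + 15) = -3*2*E*(15 + E) = -6*E*(15 + E))
√(31895 + U(t(-6))) = √(31895 + 33) = √31928 = 2*√7982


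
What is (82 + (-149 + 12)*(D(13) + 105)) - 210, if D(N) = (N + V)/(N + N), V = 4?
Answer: -379667/26 ≈ -14603.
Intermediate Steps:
D(N) = (4 + N)/(2*N) (D(N) = (N + 4)/(N + N) = (4 + N)/((2*N)) = (4 + N)*(1/(2*N)) = (4 + N)/(2*N))
(82 + (-149 + 12)*(D(13) + 105)) - 210 = (82 + (-149 + 12)*((½)*(4 + 13)/13 + 105)) - 210 = (82 - 137*((½)*(1/13)*17 + 105)) - 210 = (82 - 137*(17/26 + 105)) - 210 = (82 - 137*2747/26) - 210 = (82 - 376339/26) - 210 = -374207/26 - 210 = -379667/26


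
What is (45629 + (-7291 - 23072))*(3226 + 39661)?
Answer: 654712942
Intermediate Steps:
(45629 + (-7291 - 23072))*(3226 + 39661) = (45629 - 30363)*42887 = 15266*42887 = 654712942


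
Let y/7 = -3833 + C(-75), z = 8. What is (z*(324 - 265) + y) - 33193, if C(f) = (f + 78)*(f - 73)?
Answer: -62660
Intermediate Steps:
C(f) = (-73 + f)*(78 + f) (C(f) = (78 + f)*(-73 + f) = (-73 + f)*(78 + f))
y = -29939 (y = 7*(-3833 + (-5694 + (-75)² + 5*(-75))) = 7*(-3833 + (-5694 + 5625 - 375)) = 7*(-3833 - 444) = 7*(-4277) = -29939)
(z*(324 - 265) + y) - 33193 = (8*(324 - 265) - 29939) - 33193 = (8*59 - 29939) - 33193 = (472 - 29939) - 33193 = -29467 - 33193 = -62660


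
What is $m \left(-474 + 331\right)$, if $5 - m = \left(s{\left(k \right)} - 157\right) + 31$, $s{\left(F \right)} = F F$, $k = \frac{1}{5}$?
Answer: $- \frac{468182}{25} \approx -18727.0$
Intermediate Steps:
$k = \frac{1}{5} \approx 0.2$
$s{\left(F \right)} = F^{2}$
$m = \frac{3274}{25}$ ($m = 5 - \left(\left(\left(\frac{1}{5}\right)^{2} - 157\right) + 31\right) = 5 - \left(\left(\frac{1}{25} - 157\right) + 31\right) = 5 - \left(- \frac{3924}{25} + 31\right) = 5 - - \frac{3149}{25} = 5 + \frac{3149}{25} = \frac{3274}{25} \approx 130.96$)
$m \left(-474 + 331\right) = \frac{3274 \left(-474 + 331\right)}{25} = \frac{3274}{25} \left(-143\right) = - \frac{468182}{25}$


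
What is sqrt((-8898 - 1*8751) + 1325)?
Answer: 2*I*sqrt(4081) ≈ 127.77*I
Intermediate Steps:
sqrt((-8898 - 1*8751) + 1325) = sqrt((-8898 - 8751) + 1325) = sqrt(-17649 + 1325) = sqrt(-16324) = 2*I*sqrt(4081)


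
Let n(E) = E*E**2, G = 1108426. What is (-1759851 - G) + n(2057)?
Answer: 8700810916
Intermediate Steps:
n(E) = E**3
(-1759851 - G) + n(2057) = (-1759851 - 1*1108426) + 2057**3 = (-1759851 - 1108426) + 8703679193 = -2868277 + 8703679193 = 8700810916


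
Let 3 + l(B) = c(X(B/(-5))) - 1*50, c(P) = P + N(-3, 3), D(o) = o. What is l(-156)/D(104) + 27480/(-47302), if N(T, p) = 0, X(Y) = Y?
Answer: -9722759/12298520 ≈ -0.79056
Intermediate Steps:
c(P) = P (c(P) = P + 0 = P)
l(B) = -53 - B/5 (l(B) = -3 + (B/(-5) - 1*50) = -3 + (B*(-1/5) - 50) = -3 + (-B/5 - 50) = -3 + (-50 - B/5) = -53 - B/5)
l(-156)/D(104) + 27480/(-47302) = (-53 - 1/5*(-156))/104 + 27480/(-47302) = (-53 + 156/5)*(1/104) + 27480*(-1/47302) = -109/5*1/104 - 13740/23651 = -109/520 - 13740/23651 = -9722759/12298520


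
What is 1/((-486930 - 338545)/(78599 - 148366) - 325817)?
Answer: -69767/22730449164 ≈ -3.0693e-6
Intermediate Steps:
1/((-486930 - 338545)/(78599 - 148366) - 325817) = 1/(-825475/(-69767) - 325817) = 1/(-825475*(-1/69767) - 325817) = 1/(825475/69767 - 325817) = 1/(-22730449164/69767) = -69767/22730449164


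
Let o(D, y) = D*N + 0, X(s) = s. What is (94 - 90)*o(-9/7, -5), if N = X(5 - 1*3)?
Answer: -72/7 ≈ -10.286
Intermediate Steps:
N = 2 (N = 5 - 1*3 = 5 - 3 = 2)
o(D, y) = 2*D (o(D, y) = D*2 + 0 = 2*D + 0 = 2*D)
(94 - 90)*o(-9/7, -5) = (94 - 90)*(2*(-9/7)) = 4*(2*(-9*⅐)) = 4*(2*(-9/7)) = 4*(-18/7) = -72/7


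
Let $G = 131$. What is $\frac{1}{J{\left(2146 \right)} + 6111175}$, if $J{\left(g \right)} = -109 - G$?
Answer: $\frac{1}{6110935} \approx 1.6364 \cdot 10^{-7}$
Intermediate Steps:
$J{\left(g \right)} = -240$ ($J{\left(g \right)} = -109 - 131 = -240$)
$\frac{1}{J{\left(2146 \right)} + 6111175} = \frac{1}{-240 + 6111175} = \frac{1}{6110935}$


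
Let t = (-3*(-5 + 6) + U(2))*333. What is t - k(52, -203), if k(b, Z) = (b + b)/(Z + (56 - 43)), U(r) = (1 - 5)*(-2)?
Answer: 158227/95 ≈ 1665.5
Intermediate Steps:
U(r) = 8 (U(r) = -4*(-2) = 8)
k(b, Z) = 2*b/(13 + Z) (k(b, Z) = (2*b)/(Z + 13) = (2*b)/(13 + Z) = 2*b/(13 + Z))
t = 1665 (t = (-3*(-5 + 6) + 8)*333 = (-3*1 + 8)*333 = (-3 + 8)*333 = 5*333 = 1665)
t - k(52, -203) = 1665 - 2*52/(13 - 203) = 1665 - 2*52/(-190) = 1665 - 2*52*(-1)/190 = 1665 - 1*(-52/95) = 1665 + 52/95 = 158227/95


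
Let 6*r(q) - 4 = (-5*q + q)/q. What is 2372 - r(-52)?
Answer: 2372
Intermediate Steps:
r(q) = 0 (r(q) = ⅔ + ((-5*q + q)/q)/6 = ⅔ + ((-4*q)/q)/6 = ⅔ + (⅙)*(-4) = ⅔ - ⅔ = 0)
2372 - r(-52) = 2372 - 1*0 = 2372 + 0 = 2372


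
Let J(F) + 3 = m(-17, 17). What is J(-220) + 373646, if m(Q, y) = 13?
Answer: 373656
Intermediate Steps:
J(F) = 10 (J(F) = -3 + 13 = 10)
J(-220) + 373646 = 10 + 373646 = 373656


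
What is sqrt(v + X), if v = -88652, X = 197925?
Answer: sqrt(109273) ≈ 330.56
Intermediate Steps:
sqrt(v + X) = sqrt(-88652 + 197925) = sqrt(109273)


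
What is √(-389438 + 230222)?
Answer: 4*I*√9951 ≈ 399.02*I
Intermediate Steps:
√(-389438 + 230222) = √(-159216) = 4*I*√9951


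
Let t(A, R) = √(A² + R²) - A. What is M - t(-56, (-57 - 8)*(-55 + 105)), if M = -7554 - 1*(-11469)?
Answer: 3859 - 2*√2641409 ≈ 608.52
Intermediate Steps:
M = 3915 (M = -7554 + 11469 = 3915)
M - t(-56, (-57 - 8)*(-55 + 105)) = 3915 - (√((-56)² + ((-57 - 8)*(-55 + 105))²) - 1*(-56)) = 3915 - (√(3136 + (-65*50)²) + 56) = 3915 - (√(3136 + (-3250)²) + 56) = 3915 - (√(3136 + 10562500) + 56) = 3915 - (√10565636 + 56) = 3915 - (2*√2641409 + 56) = 3915 - (56 + 2*√2641409) = 3915 + (-56 - 2*√2641409) = 3859 - 2*√2641409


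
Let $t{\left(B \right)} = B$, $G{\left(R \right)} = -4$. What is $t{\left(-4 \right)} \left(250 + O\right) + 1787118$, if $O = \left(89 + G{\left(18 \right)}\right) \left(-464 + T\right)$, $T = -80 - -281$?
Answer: $1875538$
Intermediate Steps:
$T = 201$ ($T = -80 + 281 = 201$)
$O = -22355$ ($O = \left(89 - 4\right) \left(-464 + 201\right) = 85 \left(-263\right) = -22355$)
$t{\left(-4 \right)} \left(250 + O\right) + 1787118 = - 4 \left(250 - 22355\right) + 1787118 = \left(-4\right) \left(-22105\right) + 1787118 = 88420 + 1787118 = 1875538$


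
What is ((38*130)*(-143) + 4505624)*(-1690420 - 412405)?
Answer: -7989061151300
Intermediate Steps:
((38*130)*(-143) + 4505624)*(-1690420 - 412405) = (4940*(-143) + 4505624)*(-2102825) = (-706420 + 4505624)*(-2102825) = 3799204*(-2102825) = -7989061151300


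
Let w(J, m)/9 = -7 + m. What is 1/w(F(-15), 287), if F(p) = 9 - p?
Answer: 1/2520 ≈ 0.00039683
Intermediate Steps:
w(J, m) = -63 + 9*m (w(J, m) = 9*(-7 + m) = -63 + 9*m)
1/w(F(-15), 287) = 1/(-63 + 9*287) = 1/(-63 + 2583) = 1/2520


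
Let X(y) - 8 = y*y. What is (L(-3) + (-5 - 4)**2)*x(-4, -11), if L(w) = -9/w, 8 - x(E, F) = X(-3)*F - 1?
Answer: 16464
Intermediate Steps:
X(y) = 8 + y**2 (X(y) = 8 + y*y = 8 + y**2)
x(E, F) = 9 - 17*F (x(E, F) = 8 - ((8 + (-3)**2)*F - 1) = 8 - ((8 + 9)*F - 1) = 8 - (17*F - 1) = 8 - (-1 + 17*F) = 8 + (1 - 17*F) = 9 - 17*F)
(L(-3) + (-5 - 4)**2)*x(-4, -11) = (-9/(-3) + (-5 - 4)**2)*(9 - 17*(-11)) = (-9*(-1/3) + (-9)**2)*(9 + 187) = (3 + 81)*196 = 84*196 = 16464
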